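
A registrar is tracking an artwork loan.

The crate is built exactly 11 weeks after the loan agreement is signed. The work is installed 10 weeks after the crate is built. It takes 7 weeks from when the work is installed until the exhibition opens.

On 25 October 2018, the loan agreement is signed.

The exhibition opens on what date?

9 May 2019

The loan agreement is signed: Oct 25, 2018.
The crate is built: Oct 25, 2018 + 11 weeks = Jan 10, 2019.
The work is installed: Jan 10, 2019 + 10 weeks = Mar 21, 2019.
The exhibition opens: Mar 21, 2019 + 7 weeks = May 9, 2019.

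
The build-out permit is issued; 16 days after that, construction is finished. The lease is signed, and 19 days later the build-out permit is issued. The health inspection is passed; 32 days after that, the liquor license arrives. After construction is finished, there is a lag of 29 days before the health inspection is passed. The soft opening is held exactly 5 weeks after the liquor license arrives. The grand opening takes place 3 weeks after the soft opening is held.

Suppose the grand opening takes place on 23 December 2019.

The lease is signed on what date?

The grand opening takes place: Dec 23, 2019.
The soft opening is held: Dec 23, 2019 − 3 weeks = Dec 2, 2019.
The liquor license arrives: Dec 2, 2019 − 5 weeks = Oct 28, 2019.
The health inspection is passed: Oct 28, 2019 − 32 days = Sep 26, 2019.
Construction is finished: Sep 26, 2019 − 29 days = Aug 28, 2019.
The build-out permit is issued: Aug 28, 2019 − 16 days = Aug 12, 2019.
The lease is signed: Aug 12, 2019 − 19 days = Jul 24, 2019.

24 July 2019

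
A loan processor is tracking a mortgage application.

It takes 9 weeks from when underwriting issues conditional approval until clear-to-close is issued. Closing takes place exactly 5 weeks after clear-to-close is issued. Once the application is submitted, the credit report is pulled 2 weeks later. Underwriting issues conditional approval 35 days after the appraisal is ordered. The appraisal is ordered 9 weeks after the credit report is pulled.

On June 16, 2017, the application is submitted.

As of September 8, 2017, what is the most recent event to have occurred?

The application is submitted: Jun 16, 2017.
The credit report is pulled: Jun 16, 2017 + 2 weeks = Jun 30, 2017.
The appraisal is ordered: Jun 30, 2017 + 9 weeks = Sep 1, 2017.
Underwriting issues conditional approval: Sep 1, 2017 + 35 days = Oct 6, 2017.
Clear-to-close is issued: Oct 6, 2017 + 9 weeks = Dec 8, 2017.
Closing takes place: Dec 8, 2017 + 5 weeks = Jan 12, 2018.
Sep 8, 2017 falls between when the appraisal is ordered (Sep 1, 2017) and when underwriting issues conditional approval (Oct 6, 2017).

The appraisal is ordered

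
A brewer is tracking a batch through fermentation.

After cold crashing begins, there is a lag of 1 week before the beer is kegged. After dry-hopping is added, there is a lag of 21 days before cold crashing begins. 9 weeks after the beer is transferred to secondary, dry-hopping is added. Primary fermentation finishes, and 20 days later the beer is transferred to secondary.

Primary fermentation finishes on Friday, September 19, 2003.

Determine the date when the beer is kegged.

Thursday, January 8, 2004

Primary fermentation finishes: Sep 19, 2003.
The beer is transferred to secondary: Sep 19, 2003 + 20 days = Oct 9, 2003.
Dry-hopping is added: Oct 9, 2003 + 9 weeks = Dec 11, 2003.
Cold crashing begins: Dec 11, 2003 + 21 days = Jan 1, 2004.
The beer is kegged: Jan 1, 2004 + 1 week = Jan 8, 2004.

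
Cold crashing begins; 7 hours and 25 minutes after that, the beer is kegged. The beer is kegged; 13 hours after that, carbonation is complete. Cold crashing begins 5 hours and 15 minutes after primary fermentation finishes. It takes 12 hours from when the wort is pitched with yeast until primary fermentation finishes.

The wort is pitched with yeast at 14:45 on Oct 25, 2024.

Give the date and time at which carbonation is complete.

The wort is pitched with yeast: 14:45 Oct 25, 2024.
Primary fermentation finishes: 14:45 Oct 25, 2024 + 12h = 02:45 Oct 26, 2024.
Cold crashing begins: 02:45 Oct 26, 2024 + 5h15m = 08:00 Oct 26, 2024.
The beer is kegged: 08:00 Oct 26, 2024 + 7h25m = 15:25 Oct 26, 2024.
Carbonation is complete: 15:25 Oct 26, 2024 + 13h = 04:25 Oct 27, 2024.

04:25 on Oct 27, 2024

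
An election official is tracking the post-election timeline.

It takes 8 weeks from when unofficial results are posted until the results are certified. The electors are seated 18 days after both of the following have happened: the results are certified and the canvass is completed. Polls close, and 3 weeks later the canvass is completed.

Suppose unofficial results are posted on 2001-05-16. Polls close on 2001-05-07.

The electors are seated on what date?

Unofficial results are posted: May 16, 2001.
The results are certified: May 16, 2001 + 8 weeks = Jul 11, 2001.
Polls close: May 7, 2001.
The canvass is completed: May 7, 2001 + 3 weeks = May 28, 2001.
Both prerequisites met — the results are certified (Jul 11, 2001), the canvass is completed (May 28, 2001); the later is Jul 11, 2001.
The electors are seated: Jul 11, 2001 + 18 days = Jul 29, 2001.

2001-07-29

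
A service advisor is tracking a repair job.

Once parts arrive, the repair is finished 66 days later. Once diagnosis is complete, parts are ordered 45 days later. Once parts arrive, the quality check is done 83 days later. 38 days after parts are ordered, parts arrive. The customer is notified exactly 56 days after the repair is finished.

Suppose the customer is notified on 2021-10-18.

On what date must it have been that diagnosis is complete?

The customer is notified: Oct 18, 2021.
The repair is finished: Oct 18, 2021 − 56 days = Aug 23, 2021.
Parts arrive: Aug 23, 2021 − 66 days = Jun 18, 2021.
Parts are ordered: Jun 18, 2021 − 38 days = May 11, 2021.
Diagnosis is complete: May 11, 2021 − 45 days = Mar 27, 2021.

2021-03-27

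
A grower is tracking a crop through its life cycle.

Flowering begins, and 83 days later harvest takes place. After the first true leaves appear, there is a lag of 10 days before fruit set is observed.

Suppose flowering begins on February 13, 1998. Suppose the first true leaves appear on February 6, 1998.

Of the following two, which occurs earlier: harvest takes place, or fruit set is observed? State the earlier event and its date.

Flowering begins: Feb 13, 1998.
Harvest takes place: Feb 13, 1998 + 83 days = May 7, 1998.
The first true leaves appear: Feb 6, 1998.
Fruit set is observed: Feb 6, 1998 + 10 days = Feb 16, 1998.
Comparing: harvest takes place on May 7, 1998 vs fruit set is observed on Feb 16, 1998. Earlier: fruit set is observed.

Fruit set is observed — February 16, 1998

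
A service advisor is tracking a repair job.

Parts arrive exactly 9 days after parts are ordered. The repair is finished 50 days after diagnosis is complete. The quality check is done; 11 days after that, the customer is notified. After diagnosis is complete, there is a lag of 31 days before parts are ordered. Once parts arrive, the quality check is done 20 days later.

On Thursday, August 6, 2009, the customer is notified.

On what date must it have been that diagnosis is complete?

The customer is notified: Aug 6, 2009.
The quality check is done: Aug 6, 2009 − 11 days = Jul 26, 2009.
Parts arrive: Jul 26, 2009 − 20 days = Jul 6, 2009.
Parts are ordered: Jul 6, 2009 − 9 days = Jun 27, 2009.
Diagnosis is complete: Jun 27, 2009 − 31 days = May 27, 2009.

Wednesday, May 27, 2009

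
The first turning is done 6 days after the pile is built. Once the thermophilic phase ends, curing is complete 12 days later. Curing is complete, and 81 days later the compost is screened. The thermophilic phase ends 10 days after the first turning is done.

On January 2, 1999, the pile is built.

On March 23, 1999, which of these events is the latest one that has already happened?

The pile is built: Jan 2, 1999.
The first turning is done: Jan 2, 1999 + 6 days = Jan 8, 1999.
The thermophilic phase ends: Jan 8, 1999 + 10 days = Jan 18, 1999.
Curing is complete: Jan 18, 1999 + 12 days = Jan 30, 1999.
The compost is screened: Jan 30, 1999 + 81 days = Apr 21, 1999.
Mar 23, 1999 falls between when curing is complete (Jan 30, 1999) and when the compost is screened (Apr 21, 1999).

Curing is complete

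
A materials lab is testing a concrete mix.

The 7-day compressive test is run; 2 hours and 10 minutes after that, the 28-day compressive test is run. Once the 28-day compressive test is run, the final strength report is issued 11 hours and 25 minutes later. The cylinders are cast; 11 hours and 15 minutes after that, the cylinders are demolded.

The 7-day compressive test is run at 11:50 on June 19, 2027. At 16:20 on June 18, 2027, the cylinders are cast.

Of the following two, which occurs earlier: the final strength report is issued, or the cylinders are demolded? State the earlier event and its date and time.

The cylinders are demolded — 03:35 on June 19, 2027

The 7-day compressive test is run: 11:50 Jun 19, 2027.
The 28-day compressive test is run: 11:50 Jun 19, 2027 + 2h10m = 14:00 Jun 19, 2027.
The final strength report is issued: 14:00 Jun 19, 2027 + 11h25m = 01:25 Jun 20, 2027.
The cylinders are cast: 16:20 Jun 18, 2027.
The cylinders are demolded: 16:20 Jun 18, 2027 + 11h15m = 03:35 Jun 19, 2027.
Comparing: the final strength report is issued at 01:25 Jun 20, 2027 vs the cylinders are demolded at 03:35 Jun 19, 2027. Earlier: the cylinders are demolded.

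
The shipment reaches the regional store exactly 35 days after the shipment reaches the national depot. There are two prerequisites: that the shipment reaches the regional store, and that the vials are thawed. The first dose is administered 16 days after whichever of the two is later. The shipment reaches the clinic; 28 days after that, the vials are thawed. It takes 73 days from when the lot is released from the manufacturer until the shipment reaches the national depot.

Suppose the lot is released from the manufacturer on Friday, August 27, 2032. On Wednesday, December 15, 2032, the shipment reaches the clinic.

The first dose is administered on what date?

Friday, January 28, 2033

The lot is released from the manufacturer: Aug 27, 2032.
The shipment reaches the national depot: Aug 27, 2032 + 73 days = Nov 8, 2032.
The shipment reaches the regional store: Nov 8, 2032 + 35 days = Dec 13, 2032.
The shipment reaches the clinic: Dec 15, 2032.
The vials are thawed: Dec 15, 2032 + 28 days = Jan 12, 2033.
Both prerequisites met — the shipment reaches the regional store (Dec 13, 2032), the vials are thawed (Jan 12, 2033); the later is Jan 12, 2033.
The first dose is administered: Jan 12, 2033 + 16 days = Jan 28, 2033.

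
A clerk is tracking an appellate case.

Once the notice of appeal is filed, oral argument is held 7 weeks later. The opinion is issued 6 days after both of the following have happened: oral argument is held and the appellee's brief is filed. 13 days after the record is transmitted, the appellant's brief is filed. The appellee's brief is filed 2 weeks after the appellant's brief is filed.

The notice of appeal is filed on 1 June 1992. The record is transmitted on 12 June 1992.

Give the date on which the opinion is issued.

The notice of appeal is filed: Jun 1, 1992.
Oral argument is held: Jun 1, 1992 + 7 weeks = Jul 20, 1992.
The record is transmitted: Jun 12, 1992.
The appellant's brief is filed: Jun 12, 1992 + 13 days = Jun 25, 1992.
The appellee's brief is filed: Jun 25, 1992 + 2 weeks = Jul 9, 1992.
Both prerequisites met — oral argument is held (Jul 20, 1992), the appellee's brief is filed (Jul 9, 1992); the later is Jul 20, 1992.
The opinion is issued: Jul 20, 1992 + 6 days = Jul 26, 1992.

26 July 1992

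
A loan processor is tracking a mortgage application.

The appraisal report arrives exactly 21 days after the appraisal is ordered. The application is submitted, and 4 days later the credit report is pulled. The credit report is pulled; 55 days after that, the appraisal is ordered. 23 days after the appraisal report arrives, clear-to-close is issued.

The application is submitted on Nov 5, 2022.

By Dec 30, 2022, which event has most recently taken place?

The application is submitted: Nov 5, 2022.
The credit report is pulled: Nov 5, 2022 + 4 days = Nov 9, 2022.
The appraisal is ordered: Nov 9, 2022 + 55 days = Jan 3, 2023.
The appraisal report arrives: Jan 3, 2023 + 21 days = Jan 24, 2023.
Clear-to-close is issued: Jan 24, 2023 + 23 days = Feb 16, 2023.
Dec 30, 2022 falls between when the credit report is pulled (Nov 9, 2022) and when the appraisal is ordered (Jan 3, 2023).

The credit report is pulled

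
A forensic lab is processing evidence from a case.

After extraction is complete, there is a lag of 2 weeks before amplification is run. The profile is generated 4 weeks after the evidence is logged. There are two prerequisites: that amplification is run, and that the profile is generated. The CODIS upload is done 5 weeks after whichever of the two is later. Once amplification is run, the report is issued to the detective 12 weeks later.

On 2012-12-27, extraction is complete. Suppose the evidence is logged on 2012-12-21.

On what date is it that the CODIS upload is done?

2013-02-22

Extraction is complete: Dec 27, 2012.
Amplification is run: Dec 27, 2012 + 2 weeks = Jan 10, 2013.
The evidence is logged: Dec 21, 2012.
The profile is generated: Dec 21, 2012 + 4 weeks = Jan 18, 2013.
Both prerequisites met — amplification is run (Jan 10, 2013), the profile is generated (Jan 18, 2013); the later is Jan 18, 2013.
The CODIS upload is done: Jan 18, 2013 + 5 weeks = Feb 22, 2013.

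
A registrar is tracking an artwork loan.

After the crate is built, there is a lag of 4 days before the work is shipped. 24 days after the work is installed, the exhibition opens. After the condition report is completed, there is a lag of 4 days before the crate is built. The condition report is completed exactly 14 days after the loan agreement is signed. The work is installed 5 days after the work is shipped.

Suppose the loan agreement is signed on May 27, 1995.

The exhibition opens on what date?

July 17, 1995

The loan agreement is signed: May 27, 1995.
The condition report is completed: May 27, 1995 + 14 days = Jun 10, 1995.
The crate is built: Jun 10, 1995 + 4 days = Jun 14, 1995.
The work is shipped: Jun 14, 1995 + 4 days = Jun 18, 1995.
The work is installed: Jun 18, 1995 + 5 days = Jun 23, 1995.
The exhibition opens: Jun 23, 1995 + 24 days = Jul 17, 1995.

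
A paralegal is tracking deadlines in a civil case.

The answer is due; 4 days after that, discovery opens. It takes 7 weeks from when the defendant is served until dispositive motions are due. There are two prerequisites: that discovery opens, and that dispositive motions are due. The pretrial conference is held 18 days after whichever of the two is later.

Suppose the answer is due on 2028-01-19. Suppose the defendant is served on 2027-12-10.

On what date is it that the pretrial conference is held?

The answer is due: Jan 19, 2028.
Discovery opens: Jan 19, 2028 + 4 days = Jan 23, 2028.
The defendant is served: Dec 10, 2027.
Dispositive motions are due: Dec 10, 2027 + 7 weeks = Jan 28, 2028.
Both prerequisites met — discovery opens (Jan 23, 2028), dispositive motions are due (Jan 28, 2028); the later is Jan 28, 2028.
The pretrial conference is held: Jan 28, 2028 + 18 days = Feb 15, 2028.

2028-02-15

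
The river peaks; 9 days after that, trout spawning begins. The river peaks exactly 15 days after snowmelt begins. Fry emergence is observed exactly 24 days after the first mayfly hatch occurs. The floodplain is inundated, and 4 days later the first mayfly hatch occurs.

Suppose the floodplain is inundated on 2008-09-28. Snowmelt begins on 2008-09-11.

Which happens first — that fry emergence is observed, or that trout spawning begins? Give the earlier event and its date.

Trout spawning begins — 2008-10-05

The floodplain is inundated: Sep 28, 2008.
The first mayfly hatch occurs: Sep 28, 2008 + 4 days = Oct 2, 2008.
Fry emergence is observed: Oct 2, 2008 + 24 days = Oct 26, 2008.
Snowmelt begins: Sep 11, 2008.
The river peaks: Sep 11, 2008 + 15 days = Sep 26, 2008.
Trout spawning begins: Sep 26, 2008 + 9 days = Oct 5, 2008.
Comparing: fry emergence is observed on Oct 26, 2008 vs trout spawning begins on Oct 5, 2008. Earlier: trout spawning begins.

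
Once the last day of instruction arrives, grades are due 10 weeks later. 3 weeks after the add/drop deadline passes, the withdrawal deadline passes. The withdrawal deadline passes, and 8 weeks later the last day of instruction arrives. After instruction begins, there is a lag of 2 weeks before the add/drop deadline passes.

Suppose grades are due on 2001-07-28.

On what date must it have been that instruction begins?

2001-02-17

Grades are due: Jul 28, 2001.
The last day of instruction arrives: Jul 28, 2001 − 10 weeks = May 19, 2001.
The withdrawal deadline passes: May 19, 2001 − 8 weeks = Mar 24, 2001.
The add/drop deadline passes: Mar 24, 2001 − 3 weeks = Mar 3, 2001.
Instruction begins: Mar 3, 2001 − 2 weeks = Feb 17, 2001.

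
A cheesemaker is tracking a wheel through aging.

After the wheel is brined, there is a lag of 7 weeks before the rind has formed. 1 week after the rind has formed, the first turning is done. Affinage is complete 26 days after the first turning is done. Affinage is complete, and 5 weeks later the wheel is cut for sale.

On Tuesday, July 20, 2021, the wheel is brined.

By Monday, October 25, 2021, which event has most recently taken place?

Affinage is complete

The wheel is brined: Jul 20, 2021.
The rind has formed: Jul 20, 2021 + 7 weeks = Sep 7, 2021.
The first turning is done: Sep 7, 2021 + 1 week = Sep 14, 2021.
Affinage is complete: Sep 14, 2021 + 26 days = Oct 10, 2021.
The wheel is cut for sale: Oct 10, 2021 + 5 weeks = Nov 14, 2021.
Oct 25, 2021 falls between when affinage is complete (Oct 10, 2021) and when the wheel is cut for sale (Nov 14, 2021).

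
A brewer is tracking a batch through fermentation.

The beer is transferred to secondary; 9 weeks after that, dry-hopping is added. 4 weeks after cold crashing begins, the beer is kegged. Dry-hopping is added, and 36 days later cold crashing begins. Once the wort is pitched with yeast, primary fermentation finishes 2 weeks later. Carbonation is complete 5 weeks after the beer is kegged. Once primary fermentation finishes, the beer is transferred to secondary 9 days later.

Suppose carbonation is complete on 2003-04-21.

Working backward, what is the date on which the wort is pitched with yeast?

2002-10-18

Carbonation is complete: Apr 21, 2003.
The beer is kegged: Apr 21, 2003 − 5 weeks = Mar 17, 2003.
Cold crashing begins: Mar 17, 2003 − 4 weeks = Feb 17, 2003.
Dry-hopping is added: Feb 17, 2003 − 36 days = Jan 12, 2003.
The beer is transferred to secondary: Jan 12, 2003 − 9 weeks = Nov 10, 2002.
Primary fermentation finishes: Nov 10, 2002 − 9 days = Nov 1, 2002.
The wort is pitched with yeast: Nov 1, 2002 − 2 weeks = Oct 18, 2002.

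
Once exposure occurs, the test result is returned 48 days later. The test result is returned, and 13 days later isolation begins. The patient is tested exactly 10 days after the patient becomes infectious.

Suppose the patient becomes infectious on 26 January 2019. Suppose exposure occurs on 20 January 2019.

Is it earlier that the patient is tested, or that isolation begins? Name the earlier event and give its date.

The patient becomes infectious: Jan 26, 2019.
The patient is tested: Jan 26, 2019 + 10 days = Feb 5, 2019.
Exposure occurs: Jan 20, 2019.
The test result is returned: Jan 20, 2019 + 48 days = Mar 9, 2019.
Isolation begins: Mar 9, 2019 + 13 days = Mar 22, 2019.
Comparing: the patient is tested on Feb 5, 2019 vs isolation begins on Mar 22, 2019. Earlier: the patient is tested.

The patient is tested — 5 February 2019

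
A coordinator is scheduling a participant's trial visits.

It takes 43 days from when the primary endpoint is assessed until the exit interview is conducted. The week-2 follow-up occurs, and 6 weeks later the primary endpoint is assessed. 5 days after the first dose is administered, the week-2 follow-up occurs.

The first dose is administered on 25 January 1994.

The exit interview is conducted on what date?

25 April 1994

The first dose is administered: Jan 25, 1994.
The week-2 follow-up occurs: Jan 25, 1994 + 5 days = Jan 30, 1994.
The primary endpoint is assessed: Jan 30, 1994 + 6 weeks = Mar 13, 1994.
The exit interview is conducted: Mar 13, 1994 + 43 days = Apr 25, 1994.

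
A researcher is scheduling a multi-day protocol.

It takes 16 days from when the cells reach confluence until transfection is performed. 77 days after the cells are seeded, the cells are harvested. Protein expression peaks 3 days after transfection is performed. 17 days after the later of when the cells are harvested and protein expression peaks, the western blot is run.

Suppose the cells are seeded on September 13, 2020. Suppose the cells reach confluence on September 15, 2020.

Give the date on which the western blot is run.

The cells are seeded: Sep 13, 2020.
The cells are harvested: Sep 13, 2020 + 77 days = Nov 29, 2020.
The cells reach confluence: Sep 15, 2020.
Transfection is performed: Sep 15, 2020 + 16 days = Oct 1, 2020.
Protein expression peaks: Oct 1, 2020 + 3 days = Oct 4, 2020.
Both prerequisites met — the cells are harvested (Nov 29, 2020), protein expression peaks (Oct 4, 2020); the later is Nov 29, 2020.
The western blot is run: Nov 29, 2020 + 17 days = Dec 16, 2020.

December 16, 2020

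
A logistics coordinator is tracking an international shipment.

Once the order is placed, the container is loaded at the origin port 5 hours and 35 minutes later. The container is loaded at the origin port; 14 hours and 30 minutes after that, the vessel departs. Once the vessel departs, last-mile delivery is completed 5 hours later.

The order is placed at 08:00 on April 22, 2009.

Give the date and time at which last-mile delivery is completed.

09:05 on April 23, 2009

The order is placed: 08:00 Apr 22, 2009.
The container is loaded at the origin port: 08:00 Apr 22, 2009 + 5h35m = 13:35 Apr 22, 2009.
The vessel departs: 13:35 Apr 22, 2009 + 14h30m = 04:05 Apr 23, 2009.
Last-mile delivery is completed: 04:05 Apr 23, 2009 + 5h = 09:05 Apr 23, 2009.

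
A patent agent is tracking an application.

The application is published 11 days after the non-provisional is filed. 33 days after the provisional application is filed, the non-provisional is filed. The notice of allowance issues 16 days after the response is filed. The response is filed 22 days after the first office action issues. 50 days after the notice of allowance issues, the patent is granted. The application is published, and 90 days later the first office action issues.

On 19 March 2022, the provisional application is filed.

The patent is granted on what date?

27 October 2022

The provisional application is filed: Mar 19, 2022.
The non-provisional is filed: Mar 19, 2022 + 33 days = Apr 21, 2022.
The application is published: Apr 21, 2022 + 11 days = May 2, 2022.
The first office action issues: May 2, 2022 + 90 days = Jul 31, 2022.
The response is filed: Jul 31, 2022 + 22 days = Aug 22, 2022.
The notice of allowance issues: Aug 22, 2022 + 16 days = Sep 7, 2022.
The patent is granted: Sep 7, 2022 + 50 days = Oct 27, 2022.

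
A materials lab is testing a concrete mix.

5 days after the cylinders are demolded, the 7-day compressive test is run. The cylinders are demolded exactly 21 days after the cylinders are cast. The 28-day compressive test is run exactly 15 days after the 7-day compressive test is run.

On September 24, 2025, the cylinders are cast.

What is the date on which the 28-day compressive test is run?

The cylinders are cast: Sep 24, 2025.
The cylinders are demolded: Sep 24, 2025 + 21 days = Oct 15, 2025.
The 7-day compressive test is run: Oct 15, 2025 + 5 days = Oct 20, 2025.
The 28-day compressive test is run: Oct 20, 2025 + 15 days = Nov 4, 2025.

November 4, 2025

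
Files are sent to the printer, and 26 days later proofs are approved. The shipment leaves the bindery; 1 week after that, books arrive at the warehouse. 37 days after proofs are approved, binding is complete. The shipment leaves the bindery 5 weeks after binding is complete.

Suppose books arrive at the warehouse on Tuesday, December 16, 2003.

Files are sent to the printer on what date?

Books arrive at the warehouse: Dec 16, 2003.
The shipment leaves the bindery: Dec 16, 2003 − 1 week = Dec 9, 2003.
Binding is complete: Dec 9, 2003 − 5 weeks = Nov 4, 2003.
Proofs are approved: Nov 4, 2003 − 37 days = Sep 28, 2003.
Files are sent to the printer: Sep 28, 2003 − 26 days = Sep 2, 2003.

Tuesday, September 2, 2003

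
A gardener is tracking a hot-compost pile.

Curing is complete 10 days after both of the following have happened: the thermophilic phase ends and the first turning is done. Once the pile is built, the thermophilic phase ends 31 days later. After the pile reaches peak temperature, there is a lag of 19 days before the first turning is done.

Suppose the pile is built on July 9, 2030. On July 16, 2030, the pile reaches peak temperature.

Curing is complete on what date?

The pile is built: Jul 9, 2030.
The thermophilic phase ends: Jul 9, 2030 + 31 days = Aug 9, 2030.
The pile reaches peak temperature: Jul 16, 2030.
The first turning is done: Jul 16, 2030 + 19 days = Aug 4, 2030.
Both prerequisites met — the thermophilic phase ends (Aug 9, 2030), the first turning is done (Aug 4, 2030); the later is Aug 9, 2030.
Curing is complete: Aug 9, 2030 + 10 days = Aug 19, 2030.

August 19, 2030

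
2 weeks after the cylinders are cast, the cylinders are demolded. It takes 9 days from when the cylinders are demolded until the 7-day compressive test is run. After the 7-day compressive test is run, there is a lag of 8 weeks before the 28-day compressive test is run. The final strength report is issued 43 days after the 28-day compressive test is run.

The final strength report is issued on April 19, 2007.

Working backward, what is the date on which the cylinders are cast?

The final strength report is issued: Apr 19, 2007.
The 28-day compressive test is run: Apr 19, 2007 − 43 days = Mar 7, 2007.
The 7-day compressive test is run: Mar 7, 2007 − 8 weeks = Jan 10, 2007.
The cylinders are demolded: Jan 10, 2007 − 9 days = Jan 1, 2007.
The cylinders are cast: Jan 1, 2007 − 2 weeks = Dec 18, 2006.

December 18, 2006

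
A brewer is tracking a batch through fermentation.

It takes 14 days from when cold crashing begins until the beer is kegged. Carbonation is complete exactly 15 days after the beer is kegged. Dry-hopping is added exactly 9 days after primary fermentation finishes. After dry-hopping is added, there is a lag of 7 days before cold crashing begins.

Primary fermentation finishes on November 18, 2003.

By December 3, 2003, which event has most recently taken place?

Dry-hopping is added

Primary fermentation finishes: Nov 18, 2003.
Dry-hopping is added: Nov 18, 2003 + 9 days = Nov 27, 2003.
Cold crashing begins: Nov 27, 2003 + 7 days = Dec 4, 2003.
The beer is kegged: Dec 4, 2003 + 14 days = Dec 18, 2003.
Carbonation is complete: Dec 18, 2003 + 15 days = Jan 2, 2004.
Dec 3, 2003 falls between when dry-hopping is added (Nov 27, 2003) and when cold crashing begins (Dec 4, 2003).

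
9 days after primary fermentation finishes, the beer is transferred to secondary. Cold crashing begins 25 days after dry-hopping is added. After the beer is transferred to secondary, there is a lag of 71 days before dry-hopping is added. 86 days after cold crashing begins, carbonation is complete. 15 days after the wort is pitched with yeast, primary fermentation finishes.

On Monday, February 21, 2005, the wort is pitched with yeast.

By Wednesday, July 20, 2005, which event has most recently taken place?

The wort is pitched with yeast: Feb 21, 2005.
Primary fermentation finishes: Feb 21, 2005 + 15 days = Mar 8, 2005.
The beer is transferred to secondary: Mar 8, 2005 + 9 days = Mar 17, 2005.
Dry-hopping is added: Mar 17, 2005 + 71 days = May 27, 2005.
Cold crashing begins: May 27, 2005 + 25 days = Jun 21, 2005.
Carbonation is complete: Jun 21, 2005 + 86 days = Sep 15, 2005.
Jul 20, 2005 falls between when cold crashing begins (Jun 21, 2005) and when carbonation is complete (Sep 15, 2005).

Cold crashing begins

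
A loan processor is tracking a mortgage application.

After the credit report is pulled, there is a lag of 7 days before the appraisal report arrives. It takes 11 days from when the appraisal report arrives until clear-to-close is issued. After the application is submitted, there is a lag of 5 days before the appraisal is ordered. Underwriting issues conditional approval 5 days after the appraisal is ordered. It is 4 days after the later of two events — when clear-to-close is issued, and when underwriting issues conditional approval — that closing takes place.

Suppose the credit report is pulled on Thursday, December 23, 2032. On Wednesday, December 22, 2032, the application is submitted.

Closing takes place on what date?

The credit report is pulled: Dec 23, 2032.
The appraisal report arrives: Dec 23, 2032 + 7 days = Dec 30, 2032.
Clear-to-close is issued: Dec 30, 2032 + 11 days = Jan 10, 2033.
The application is submitted: Dec 22, 2032.
The appraisal is ordered: Dec 22, 2032 + 5 days = Dec 27, 2032.
Underwriting issues conditional approval: Dec 27, 2032 + 5 days = Jan 1, 2033.
Both prerequisites met — clear-to-close is issued (Jan 10, 2033), underwriting issues conditional approval (Jan 1, 2033); the later is Jan 10, 2033.
Closing takes place: Jan 10, 2033 + 4 days = Jan 14, 2033.

Friday, January 14, 2033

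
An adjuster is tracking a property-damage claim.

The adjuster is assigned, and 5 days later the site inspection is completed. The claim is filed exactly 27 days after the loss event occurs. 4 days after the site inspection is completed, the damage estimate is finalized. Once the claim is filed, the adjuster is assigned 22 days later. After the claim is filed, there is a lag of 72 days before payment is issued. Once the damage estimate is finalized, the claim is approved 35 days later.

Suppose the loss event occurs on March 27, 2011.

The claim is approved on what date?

June 28, 2011

The loss event occurs: Mar 27, 2011.
The claim is filed: Mar 27, 2011 + 27 days = Apr 23, 2011.
The adjuster is assigned: Apr 23, 2011 + 22 days = May 15, 2011.
The site inspection is completed: May 15, 2011 + 5 days = May 20, 2011.
The damage estimate is finalized: May 20, 2011 + 4 days = May 24, 2011.
The claim is approved: May 24, 2011 + 35 days = Jun 28, 2011.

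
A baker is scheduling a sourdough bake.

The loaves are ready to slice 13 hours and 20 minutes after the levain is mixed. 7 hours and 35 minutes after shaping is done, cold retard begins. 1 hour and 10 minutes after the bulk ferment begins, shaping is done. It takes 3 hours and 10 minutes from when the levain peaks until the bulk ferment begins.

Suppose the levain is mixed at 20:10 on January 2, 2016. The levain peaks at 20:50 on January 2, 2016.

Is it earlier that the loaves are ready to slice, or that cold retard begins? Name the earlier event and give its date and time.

The levain is mixed: 20:10 Jan 2, 2016.
The loaves are ready to slice: 20:10 Jan 2, 2016 + 13h20m = 09:30 Jan 3, 2016.
The levain peaks: 20:50 Jan 2, 2016.
The bulk ferment begins: 20:50 Jan 2, 2016 + 3h10m = 00:00 Jan 3, 2016.
Shaping is done: 00:00 Jan 3, 2016 + 1h10m = 01:10 Jan 3, 2016.
Cold retard begins: 01:10 Jan 3, 2016 + 7h35m = 08:45 Jan 3, 2016.
Comparing: the loaves are ready to slice at 09:30 Jan 3, 2016 vs cold retard begins at 08:45 Jan 3, 2016. Earlier: cold retard begins.

Cold retard begins — 08:45 on January 3, 2016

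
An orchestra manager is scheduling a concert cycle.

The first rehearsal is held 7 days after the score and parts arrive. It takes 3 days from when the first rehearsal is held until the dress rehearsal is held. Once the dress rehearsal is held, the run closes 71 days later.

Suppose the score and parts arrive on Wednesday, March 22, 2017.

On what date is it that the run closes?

The score and parts arrive: Mar 22, 2017.
The first rehearsal is held: Mar 22, 2017 + 7 days = Mar 29, 2017.
The dress rehearsal is held: Mar 29, 2017 + 3 days = Apr 1, 2017.
The run closes: Apr 1, 2017 + 71 days = Jun 11, 2017.

Sunday, June 11, 2017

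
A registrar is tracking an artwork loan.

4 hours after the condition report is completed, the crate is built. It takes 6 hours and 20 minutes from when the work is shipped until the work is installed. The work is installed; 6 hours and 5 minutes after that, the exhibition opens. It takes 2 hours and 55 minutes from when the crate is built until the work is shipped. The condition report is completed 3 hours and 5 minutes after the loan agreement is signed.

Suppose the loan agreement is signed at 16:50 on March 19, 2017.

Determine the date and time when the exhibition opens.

The loan agreement is signed: 16:50 Mar 19, 2017.
The condition report is completed: 16:50 Mar 19, 2017 + 3h05m = 19:55 Mar 19, 2017.
The crate is built: 19:55 Mar 19, 2017 + 4h = 23:55 Mar 19, 2017.
The work is shipped: 23:55 Mar 19, 2017 + 2h55m = 02:50 Mar 20, 2017.
The work is installed: 02:50 Mar 20, 2017 + 6h20m = 09:10 Mar 20, 2017.
The exhibition opens: 09:10 Mar 20, 2017 + 6h05m = 15:15 Mar 20, 2017.

15:15 on March 20, 2017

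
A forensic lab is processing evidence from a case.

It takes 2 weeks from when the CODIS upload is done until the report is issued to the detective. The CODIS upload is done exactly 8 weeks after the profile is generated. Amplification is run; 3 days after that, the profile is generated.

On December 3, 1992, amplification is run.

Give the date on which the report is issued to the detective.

February 14, 1993

Amplification is run: Dec 3, 1992.
The profile is generated: Dec 3, 1992 + 3 days = Dec 6, 1992.
The CODIS upload is done: Dec 6, 1992 + 8 weeks = Jan 31, 1993.
The report is issued to the detective: Jan 31, 1993 + 2 weeks = Feb 14, 1993.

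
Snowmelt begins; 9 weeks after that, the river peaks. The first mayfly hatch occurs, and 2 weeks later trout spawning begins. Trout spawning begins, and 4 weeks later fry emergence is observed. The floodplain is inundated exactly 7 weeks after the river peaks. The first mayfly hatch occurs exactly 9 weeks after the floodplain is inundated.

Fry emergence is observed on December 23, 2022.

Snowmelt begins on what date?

Fry emergence is observed: Dec 23, 2022.
Trout spawning begins: Dec 23, 2022 − 4 weeks = Nov 25, 2022.
The first mayfly hatch occurs: Nov 25, 2022 − 2 weeks = Nov 11, 2022.
The floodplain is inundated: Nov 11, 2022 − 9 weeks = Sep 9, 2022.
The river peaks: Sep 9, 2022 − 7 weeks = Jul 22, 2022.
Snowmelt begins: Jul 22, 2022 − 9 weeks = May 20, 2022.

May 20, 2022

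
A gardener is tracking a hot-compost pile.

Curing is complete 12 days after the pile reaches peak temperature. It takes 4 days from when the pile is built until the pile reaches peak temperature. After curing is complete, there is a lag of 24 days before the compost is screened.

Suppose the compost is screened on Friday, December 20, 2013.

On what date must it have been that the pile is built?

Sunday, November 10, 2013

The compost is screened: Dec 20, 2013.
Curing is complete: Dec 20, 2013 − 24 days = Nov 26, 2013.
The pile reaches peak temperature: Nov 26, 2013 − 12 days = Nov 14, 2013.
The pile is built: Nov 14, 2013 − 4 days = Nov 10, 2013.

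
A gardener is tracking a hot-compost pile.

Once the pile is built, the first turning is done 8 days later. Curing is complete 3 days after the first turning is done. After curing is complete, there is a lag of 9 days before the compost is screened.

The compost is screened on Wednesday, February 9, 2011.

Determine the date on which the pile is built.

Thursday, January 20, 2011

The compost is screened: Feb 9, 2011.
Curing is complete: Feb 9, 2011 − 9 days = Jan 31, 2011.
The first turning is done: Jan 31, 2011 − 3 days = Jan 28, 2011.
The pile is built: Jan 28, 2011 − 8 days = Jan 20, 2011.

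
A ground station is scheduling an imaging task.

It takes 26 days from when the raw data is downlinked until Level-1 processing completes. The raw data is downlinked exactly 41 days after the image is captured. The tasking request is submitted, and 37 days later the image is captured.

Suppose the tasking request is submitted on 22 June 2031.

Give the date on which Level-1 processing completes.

4 October 2031

The tasking request is submitted: Jun 22, 2031.
The image is captured: Jun 22, 2031 + 37 days = Jul 29, 2031.
The raw data is downlinked: Jul 29, 2031 + 41 days = Sep 8, 2031.
Level-1 processing completes: Sep 8, 2031 + 26 days = Oct 4, 2031.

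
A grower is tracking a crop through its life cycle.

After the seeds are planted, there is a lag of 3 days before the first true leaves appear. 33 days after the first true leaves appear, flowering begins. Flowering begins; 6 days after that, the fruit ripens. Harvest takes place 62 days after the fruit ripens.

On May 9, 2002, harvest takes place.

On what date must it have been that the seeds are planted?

Harvest takes place: May 9, 2002.
The fruit ripens: May 9, 2002 − 62 days = Mar 8, 2002.
Flowering begins: Mar 8, 2002 − 6 days = Mar 2, 2002.
The first true leaves appear: Mar 2, 2002 − 33 days = Jan 28, 2002.
The seeds are planted: Jan 28, 2002 − 3 days = Jan 25, 2002.

Jan 25, 2002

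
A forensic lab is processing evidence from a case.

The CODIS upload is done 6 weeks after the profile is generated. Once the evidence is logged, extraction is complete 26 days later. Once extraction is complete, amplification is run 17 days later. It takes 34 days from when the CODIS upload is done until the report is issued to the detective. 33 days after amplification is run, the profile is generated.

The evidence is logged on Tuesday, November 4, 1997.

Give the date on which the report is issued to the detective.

Sunday, April 5, 1998

The evidence is logged: Nov 4, 1997.
Extraction is complete: Nov 4, 1997 + 26 days = Nov 30, 1997.
Amplification is run: Nov 30, 1997 + 17 days = Dec 17, 1997.
The profile is generated: Dec 17, 1997 + 33 days = Jan 19, 1998.
The CODIS upload is done: Jan 19, 1998 + 6 weeks = Mar 2, 1998.
The report is issued to the detective: Mar 2, 1998 + 34 days = Apr 5, 1998.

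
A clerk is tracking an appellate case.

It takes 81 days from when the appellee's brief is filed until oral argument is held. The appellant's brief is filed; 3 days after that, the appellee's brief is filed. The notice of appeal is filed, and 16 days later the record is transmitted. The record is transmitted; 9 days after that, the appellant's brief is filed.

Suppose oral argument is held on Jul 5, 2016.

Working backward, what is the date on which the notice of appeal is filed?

Oral argument is held: Jul 5, 2016.
The appellee's brief is filed: Jul 5, 2016 − 81 days = Apr 15, 2016.
The appellant's brief is filed: Apr 15, 2016 − 3 days = Apr 12, 2016.
The record is transmitted: Apr 12, 2016 − 9 days = Apr 3, 2016.
The notice of appeal is filed: Apr 3, 2016 − 16 days = Mar 18, 2016.

Mar 18, 2016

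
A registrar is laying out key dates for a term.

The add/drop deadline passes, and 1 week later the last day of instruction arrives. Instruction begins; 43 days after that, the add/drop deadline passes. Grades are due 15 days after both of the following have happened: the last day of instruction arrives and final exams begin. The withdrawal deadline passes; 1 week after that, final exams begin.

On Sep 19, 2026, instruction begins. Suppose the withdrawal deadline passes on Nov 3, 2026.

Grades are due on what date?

Nov 25, 2026

Instruction begins: Sep 19, 2026.
The add/drop deadline passes: Sep 19, 2026 + 43 days = Nov 1, 2026.
The last day of instruction arrives: Nov 1, 2026 + 1 week = Nov 8, 2026.
The withdrawal deadline passes: Nov 3, 2026.
Final exams begin: Nov 3, 2026 + 1 week = Nov 10, 2026.
Both prerequisites met — the last day of instruction arrives (Nov 8, 2026), final exams begin (Nov 10, 2026); the later is Nov 10, 2026.
Grades are due: Nov 10, 2026 + 15 days = Nov 25, 2026.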